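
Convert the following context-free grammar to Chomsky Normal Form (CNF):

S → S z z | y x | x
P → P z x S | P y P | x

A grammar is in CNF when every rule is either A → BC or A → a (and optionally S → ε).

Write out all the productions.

TZ → z; TY → y; TX → x; S → x; P → x; S → S X0; X0 → TZ TZ; S → TY TX; P → P X1; X1 → TZ X2; X2 → TX S; P → P X3; X3 → TY P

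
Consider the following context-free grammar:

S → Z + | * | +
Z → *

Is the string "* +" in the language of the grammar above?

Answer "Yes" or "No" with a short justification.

Yes - a valid derivation exists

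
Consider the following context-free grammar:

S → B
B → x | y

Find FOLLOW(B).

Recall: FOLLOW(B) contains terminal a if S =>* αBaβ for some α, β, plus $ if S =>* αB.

We compute FOLLOW(B) using the standard algorithm.
FOLLOW(S) starts with {$}.
FIRST(B) = {x, y}
FIRST(S) = {x, y}
FOLLOW(B) = {$}
FOLLOW(S) = {$}
Therefore, FOLLOW(B) = {$}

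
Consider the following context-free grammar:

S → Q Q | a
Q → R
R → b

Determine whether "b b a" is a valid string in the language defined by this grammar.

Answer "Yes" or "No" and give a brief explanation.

No - no valid derivation exists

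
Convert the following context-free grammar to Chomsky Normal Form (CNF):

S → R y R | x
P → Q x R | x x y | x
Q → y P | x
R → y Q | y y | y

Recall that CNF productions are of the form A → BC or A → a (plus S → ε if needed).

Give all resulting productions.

TY → y; S → x; TX → x; P → x; Q → x; R → y; S → R X0; X0 → TY R; P → Q X1; X1 → TX R; P → TX X2; X2 → TX TY; Q → TY P; R → TY Q; R → TY TY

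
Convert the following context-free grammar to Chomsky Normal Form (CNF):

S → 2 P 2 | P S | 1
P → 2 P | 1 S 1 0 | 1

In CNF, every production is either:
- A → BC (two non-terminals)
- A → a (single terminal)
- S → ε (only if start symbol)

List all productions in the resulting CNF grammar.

T2 → 2; S → 1; T1 → 1; T0 → 0; P → 1; S → T2 X0; X0 → P T2; S → P S; P → T2 P; P → T1 X1; X1 → S X2; X2 → T1 T0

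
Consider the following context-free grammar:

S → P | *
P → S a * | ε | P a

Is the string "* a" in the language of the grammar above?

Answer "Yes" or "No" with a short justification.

No - no valid derivation exists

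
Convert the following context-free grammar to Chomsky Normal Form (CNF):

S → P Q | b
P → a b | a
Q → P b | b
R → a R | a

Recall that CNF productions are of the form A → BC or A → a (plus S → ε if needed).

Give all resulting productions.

S → b; TA → a; TB → b; P → a; Q → b; R → a; S → P Q; P → TA TB; Q → P TB; R → TA R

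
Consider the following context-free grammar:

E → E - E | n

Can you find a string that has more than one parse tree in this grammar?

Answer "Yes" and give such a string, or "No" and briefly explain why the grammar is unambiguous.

Yes - the string 'n - n - n - n' has two distinct parse trees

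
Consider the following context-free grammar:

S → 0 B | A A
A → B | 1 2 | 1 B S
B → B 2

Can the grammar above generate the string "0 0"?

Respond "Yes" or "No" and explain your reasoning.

No - no valid derivation exists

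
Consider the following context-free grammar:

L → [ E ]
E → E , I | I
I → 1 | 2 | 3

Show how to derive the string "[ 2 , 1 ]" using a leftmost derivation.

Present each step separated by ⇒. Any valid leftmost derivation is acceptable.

L ⇒ [ E ] ⇒ [ E , I ] ⇒ [ I , I ] ⇒ [ 2 , I ] ⇒ [ 2 , 1 ]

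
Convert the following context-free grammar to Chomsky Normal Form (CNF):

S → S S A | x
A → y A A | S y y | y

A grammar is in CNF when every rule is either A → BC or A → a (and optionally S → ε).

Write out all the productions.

S → x; TY → y; A → y; S → S X0; X0 → S A; A → TY X1; X1 → A A; A → S X2; X2 → TY TY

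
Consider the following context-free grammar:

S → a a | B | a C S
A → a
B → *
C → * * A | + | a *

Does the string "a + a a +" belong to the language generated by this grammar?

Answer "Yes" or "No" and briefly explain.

No - no valid derivation exists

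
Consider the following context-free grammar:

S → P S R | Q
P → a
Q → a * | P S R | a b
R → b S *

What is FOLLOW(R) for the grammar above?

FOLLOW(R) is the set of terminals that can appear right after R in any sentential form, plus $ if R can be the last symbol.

We compute FOLLOW(R) using the standard algorithm.
FOLLOW(S) starts with {$}.
FIRST(P) = {a}
FIRST(Q) = {a}
FIRST(R) = {b}
FIRST(S) = {a}
FOLLOW(P) = {a}
FOLLOW(Q) = {$, *, b}
FOLLOW(R) = {$, *, b}
FOLLOW(S) = {$, *, b}
Therefore, FOLLOW(R) = {$, *, b}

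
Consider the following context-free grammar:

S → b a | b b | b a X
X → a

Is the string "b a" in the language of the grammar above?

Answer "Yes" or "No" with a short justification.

Yes - a valid derivation exists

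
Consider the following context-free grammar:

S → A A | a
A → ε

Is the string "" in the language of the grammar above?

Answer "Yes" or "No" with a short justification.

Yes - a valid derivation exists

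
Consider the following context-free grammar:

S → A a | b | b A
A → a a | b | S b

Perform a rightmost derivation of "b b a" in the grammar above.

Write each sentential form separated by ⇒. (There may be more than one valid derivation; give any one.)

S ⇒ A a ⇒ S b a ⇒ b b a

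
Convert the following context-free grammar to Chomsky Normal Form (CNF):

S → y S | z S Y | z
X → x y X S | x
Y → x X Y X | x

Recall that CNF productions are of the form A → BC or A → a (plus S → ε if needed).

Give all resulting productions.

TY → y; TZ → z; S → z; TX → x; X → x; Y → x; S → TY S; S → TZ X0; X0 → S Y; X → TX X1; X1 → TY X2; X2 → X S; Y → TX X3; X3 → X X4; X4 → Y X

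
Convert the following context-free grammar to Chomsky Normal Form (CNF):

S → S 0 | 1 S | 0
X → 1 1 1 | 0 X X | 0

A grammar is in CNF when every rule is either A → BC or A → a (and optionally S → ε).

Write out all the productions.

T0 → 0; T1 → 1; S → 0; X → 0; S → S T0; S → T1 S; X → T1 X0; X0 → T1 T1; X → T0 X1; X1 → X X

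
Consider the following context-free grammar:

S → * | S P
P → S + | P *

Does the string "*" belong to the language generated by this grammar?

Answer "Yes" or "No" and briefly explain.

Yes - a valid derivation exists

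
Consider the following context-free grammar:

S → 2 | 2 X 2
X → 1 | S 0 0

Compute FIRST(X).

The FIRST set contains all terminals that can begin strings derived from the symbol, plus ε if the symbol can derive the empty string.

We compute FIRST(X) using the standard algorithm.
FIRST(S) = {2}
FIRST(X) = {1, 2}
Therefore, FIRST(X) = {1, 2}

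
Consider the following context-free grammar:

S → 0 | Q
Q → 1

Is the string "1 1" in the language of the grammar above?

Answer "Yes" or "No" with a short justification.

No - no valid derivation exists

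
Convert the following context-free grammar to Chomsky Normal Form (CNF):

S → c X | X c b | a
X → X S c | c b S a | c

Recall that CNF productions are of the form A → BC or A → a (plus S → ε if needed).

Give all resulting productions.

TC → c; TB → b; S → a; TA → a; X → c; S → TC X; S → X X0; X0 → TC TB; X → X X1; X1 → S TC; X → TC X2; X2 → TB X3; X3 → S TA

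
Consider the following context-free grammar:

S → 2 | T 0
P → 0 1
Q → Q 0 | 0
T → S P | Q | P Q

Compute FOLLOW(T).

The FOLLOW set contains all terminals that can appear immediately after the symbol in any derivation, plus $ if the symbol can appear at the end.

We compute FOLLOW(T) using the standard algorithm.
FOLLOW(S) starts with {$}.
FIRST(P) = {0}
FIRST(Q) = {0}
FIRST(S) = {0, 2}
FIRST(T) = {0, 2}
FOLLOW(P) = {0}
FOLLOW(Q) = {0}
FOLLOW(S) = {$, 0}
FOLLOW(T) = {0}
Therefore, FOLLOW(T) = {0}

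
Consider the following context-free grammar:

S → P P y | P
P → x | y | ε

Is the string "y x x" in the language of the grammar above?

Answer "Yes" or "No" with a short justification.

No - no valid derivation exists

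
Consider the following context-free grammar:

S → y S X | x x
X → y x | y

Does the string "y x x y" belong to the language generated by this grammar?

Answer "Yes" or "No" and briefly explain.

Yes - a valid derivation exists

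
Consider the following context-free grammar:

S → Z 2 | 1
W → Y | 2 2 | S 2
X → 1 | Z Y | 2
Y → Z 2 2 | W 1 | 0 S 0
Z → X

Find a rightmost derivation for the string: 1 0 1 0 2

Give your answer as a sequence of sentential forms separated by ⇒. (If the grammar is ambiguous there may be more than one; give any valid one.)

S ⇒ Z 2 ⇒ X 2 ⇒ Z Y 2 ⇒ Z 0 S 0 2 ⇒ Z 0 1 0 2 ⇒ X 0 1 0 2 ⇒ 1 0 1 0 2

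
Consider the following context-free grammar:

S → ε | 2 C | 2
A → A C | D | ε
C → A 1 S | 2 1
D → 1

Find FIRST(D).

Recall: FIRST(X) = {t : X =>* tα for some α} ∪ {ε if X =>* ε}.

We compute FIRST(D) using the standard algorithm.
FIRST(A) = {1, 2, ε}
FIRST(C) = {1, 2}
FIRST(D) = {1}
FIRST(S) = {2, ε}
Therefore, FIRST(D) = {1}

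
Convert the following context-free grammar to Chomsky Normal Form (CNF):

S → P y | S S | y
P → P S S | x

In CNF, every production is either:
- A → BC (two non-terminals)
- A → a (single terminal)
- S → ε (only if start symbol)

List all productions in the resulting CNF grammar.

TY → y; S → y; P → x; S → P TY; S → S S; P → P X0; X0 → S S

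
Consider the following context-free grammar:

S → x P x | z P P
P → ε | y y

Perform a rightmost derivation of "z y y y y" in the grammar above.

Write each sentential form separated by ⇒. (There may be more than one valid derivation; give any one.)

S ⇒ z P P ⇒ z P y y ⇒ z y y y y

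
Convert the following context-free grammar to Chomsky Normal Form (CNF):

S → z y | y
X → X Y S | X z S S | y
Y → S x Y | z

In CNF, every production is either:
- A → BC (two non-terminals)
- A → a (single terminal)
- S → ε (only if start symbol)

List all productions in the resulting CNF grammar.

TZ → z; TY → y; S → y; X → y; TX → x; Y → z; S → TZ TY; X → X X0; X0 → Y S; X → X X1; X1 → TZ X2; X2 → S S; Y → S X3; X3 → TX Y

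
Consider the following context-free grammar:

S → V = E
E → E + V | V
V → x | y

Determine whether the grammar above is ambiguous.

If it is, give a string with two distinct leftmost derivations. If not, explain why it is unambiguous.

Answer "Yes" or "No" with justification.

No - the grammar is unambiguous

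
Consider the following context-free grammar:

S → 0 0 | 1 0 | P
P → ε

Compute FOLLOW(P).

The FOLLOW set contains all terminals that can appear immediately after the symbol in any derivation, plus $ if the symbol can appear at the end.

We compute FOLLOW(P) using the standard algorithm.
FOLLOW(S) starts with {$}.
FIRST(P) = {ε}
FIRST(S) = {0, 1, ε}
FOLLOW(P) = {$}
FOLLOW(S) = {$}
Therefore, FOLLOW(P) = {$}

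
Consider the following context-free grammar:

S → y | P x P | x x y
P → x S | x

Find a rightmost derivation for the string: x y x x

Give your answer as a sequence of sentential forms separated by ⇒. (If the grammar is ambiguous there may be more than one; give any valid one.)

S ⇒ P x P ⇒ P x x ⇒ x S x x ⇒ x y x x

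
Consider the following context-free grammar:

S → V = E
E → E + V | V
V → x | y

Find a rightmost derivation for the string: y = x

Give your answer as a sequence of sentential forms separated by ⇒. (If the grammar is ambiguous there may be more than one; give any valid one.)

S ⇒ V = E ⇒ V = V ⇒ V = x ⇒ y = x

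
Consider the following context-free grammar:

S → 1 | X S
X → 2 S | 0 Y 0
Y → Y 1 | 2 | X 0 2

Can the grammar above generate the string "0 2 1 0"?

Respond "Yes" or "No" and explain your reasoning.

No - no valid derivation exists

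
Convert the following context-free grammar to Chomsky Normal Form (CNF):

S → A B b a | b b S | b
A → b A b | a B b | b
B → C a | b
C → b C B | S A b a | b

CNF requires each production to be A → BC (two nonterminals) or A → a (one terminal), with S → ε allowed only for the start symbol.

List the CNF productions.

TB → b; TA → a; S → b; A → b; B → b; C → b; S → A X0; X0 → B X1; X1 → TB TA; S → TB X2; X2 → TB S; A → TB X3; X3 → A TB; A → TA X4; X4 → B TB; B → C TA; C → TB X5; X5 → C B; C → S X6; X6 → A X7; X7 → TB TA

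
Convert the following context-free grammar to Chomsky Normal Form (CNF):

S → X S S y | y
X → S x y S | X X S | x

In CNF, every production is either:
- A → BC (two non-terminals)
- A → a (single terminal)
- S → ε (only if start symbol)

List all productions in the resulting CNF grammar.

TY → y; S → y; TX → x; X → x; S → X X0; X0 → S X1; X1 → S TY; X → S X2; X2 → TX X3; X3 → TY S; X → X X4; X4 → X S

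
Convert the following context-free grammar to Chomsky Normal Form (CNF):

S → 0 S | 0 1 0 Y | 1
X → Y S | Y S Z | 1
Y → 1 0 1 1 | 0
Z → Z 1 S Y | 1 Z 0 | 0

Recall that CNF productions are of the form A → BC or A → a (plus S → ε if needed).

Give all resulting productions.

T0 → 0; T1 → 1; S → 1; X → 1; Y → 0; Z → 0; S → T0 S; S → T0 X0; X0 → T1 X1; X1 → T0 Y; X → Y S; X → Y X2; X2 → S Z; Y → T1 X3; X3 → T0 X4; X4 → T1 T1; Z → Z X5; X5 → T1 X6; X6 → S Y; Z → T1 X7; X7 → Z T0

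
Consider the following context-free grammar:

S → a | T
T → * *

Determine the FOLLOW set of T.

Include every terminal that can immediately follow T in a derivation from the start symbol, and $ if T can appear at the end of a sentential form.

We compute FOLLOW(T) using the standard algorithm.
FOLLOW(S) starts with {$}.
FIRST(S) = {*, a}
FIRST(T) = {*}
FOLLOW(S) = {$}
FOLLOW(T) = {$}
Therefore, FOLLOW(T) = {$}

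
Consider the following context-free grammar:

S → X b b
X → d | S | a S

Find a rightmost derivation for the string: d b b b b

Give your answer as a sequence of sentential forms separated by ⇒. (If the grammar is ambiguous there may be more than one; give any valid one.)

S ⇒ X b b ⇒ S b b ⇒ X b b b b ⇒ d b b b b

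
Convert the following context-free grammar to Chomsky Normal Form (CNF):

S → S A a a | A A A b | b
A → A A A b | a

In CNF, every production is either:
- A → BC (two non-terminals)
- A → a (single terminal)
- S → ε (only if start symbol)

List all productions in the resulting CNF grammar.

TA → a; TB → b; S → b; A → a; S → S X0; X0 → A X1; X1 → TA TA; S → A X2; X2 → A X3; X3 → A TB; A → A X4; X4 → A X5; X5 → A TB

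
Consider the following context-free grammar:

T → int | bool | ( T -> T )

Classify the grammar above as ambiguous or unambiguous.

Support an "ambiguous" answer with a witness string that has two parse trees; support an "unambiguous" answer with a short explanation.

Unambiguous - every string in the language has a unique parse tree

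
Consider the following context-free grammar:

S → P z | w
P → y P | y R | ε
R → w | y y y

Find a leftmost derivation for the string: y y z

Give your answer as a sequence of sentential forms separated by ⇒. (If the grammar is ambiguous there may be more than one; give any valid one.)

S ⇒ P z ⇒ y P z ⇒ y y P z ⇒ y y z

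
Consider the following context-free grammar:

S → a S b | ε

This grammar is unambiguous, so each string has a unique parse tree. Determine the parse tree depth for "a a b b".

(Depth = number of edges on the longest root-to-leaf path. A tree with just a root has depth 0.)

3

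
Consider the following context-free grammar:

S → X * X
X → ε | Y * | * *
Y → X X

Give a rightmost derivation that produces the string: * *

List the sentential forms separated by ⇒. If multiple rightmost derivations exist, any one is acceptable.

S ⇒ X * X ⇒ X * ⇒ Y * * ⇒ X X * * ⇒ X * * ⇒ * *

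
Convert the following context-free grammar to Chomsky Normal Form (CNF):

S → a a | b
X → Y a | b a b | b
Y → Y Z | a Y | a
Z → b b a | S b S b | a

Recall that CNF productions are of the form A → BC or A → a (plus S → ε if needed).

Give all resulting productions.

TA → a; S → b; TB → b; X → b; Y → a; Z → a; S → TA TA; X → Y TA; X → TB X0; X0 → TA TB; Y → Y Z; Y → TA Y; Z → TB X1; X1 → TB TA; Z → S X2; X2 → TB X3; X3 → S TB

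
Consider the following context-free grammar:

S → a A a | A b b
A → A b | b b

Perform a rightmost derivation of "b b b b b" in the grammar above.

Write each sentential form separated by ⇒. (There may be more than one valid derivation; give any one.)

S ⇒ A b b ⇒ A b b b ⇒ b b b b b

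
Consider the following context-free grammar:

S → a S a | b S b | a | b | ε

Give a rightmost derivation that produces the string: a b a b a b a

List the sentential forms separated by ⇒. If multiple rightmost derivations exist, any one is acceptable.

S ⇒ a S a ⇒ a b S b a ⇒ a b a S a b a ⇒ a b a b a b a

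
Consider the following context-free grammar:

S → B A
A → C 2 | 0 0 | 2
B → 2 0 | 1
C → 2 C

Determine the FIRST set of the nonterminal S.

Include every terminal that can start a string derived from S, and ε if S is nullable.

We compute FIRST(S) using the standard algorithm.
FIRST(A) = {0, 2}
FIRST(B) = {1, 2}
FIRST(C) = {2}
FIRST(S) = {1, 2}
Therefore, FIRST(S) = {1, 2}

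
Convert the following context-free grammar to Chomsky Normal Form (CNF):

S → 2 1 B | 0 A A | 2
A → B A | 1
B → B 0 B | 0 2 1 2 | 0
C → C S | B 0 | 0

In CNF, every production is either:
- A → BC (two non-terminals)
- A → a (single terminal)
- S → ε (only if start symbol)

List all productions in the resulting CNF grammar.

T2 → 2; T1 → 1; T0 → 0; S → 2; A → 1; B → 0; C → 0; S → T2 X0; X0 → T1 B; S → T0 X1; X1 → A A; A → B A; B → B X2; X2 → T0 B; B → T0 X3; X3 → T2 X4; X4 → T1 T2; C → C S; C → B T0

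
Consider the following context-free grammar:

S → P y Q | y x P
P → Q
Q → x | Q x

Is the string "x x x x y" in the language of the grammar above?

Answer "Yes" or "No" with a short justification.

No - no valid derivation exists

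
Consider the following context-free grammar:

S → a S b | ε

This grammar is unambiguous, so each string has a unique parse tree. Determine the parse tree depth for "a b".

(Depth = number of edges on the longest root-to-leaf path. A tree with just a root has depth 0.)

2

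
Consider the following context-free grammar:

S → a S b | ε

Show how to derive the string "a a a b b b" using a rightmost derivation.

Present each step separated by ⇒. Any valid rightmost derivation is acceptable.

S ⇒ a S b ⇒ a a S b b ⇒ a a a S b b b ⇒ a a a b b b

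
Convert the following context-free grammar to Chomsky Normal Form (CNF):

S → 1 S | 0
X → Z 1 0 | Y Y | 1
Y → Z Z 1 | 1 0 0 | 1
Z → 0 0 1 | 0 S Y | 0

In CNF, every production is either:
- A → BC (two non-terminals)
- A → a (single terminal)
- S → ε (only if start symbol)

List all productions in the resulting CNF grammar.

T1 → 1; S → 0; T0 → 0; X → 1; Y → 1; Z → 0; S → T1 S; X → Z X0; X0 → T1 T0; X → Y Y; Y → Z X1; X1 → Z T1; Y → T1 X2; X2 → T0 T0; Z → T0 X3; X3 → T0 T1; Z → T0 X4; X4 → S Y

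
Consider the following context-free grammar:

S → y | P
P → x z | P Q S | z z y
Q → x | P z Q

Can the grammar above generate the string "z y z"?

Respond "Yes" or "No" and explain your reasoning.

No - no valid derivation exists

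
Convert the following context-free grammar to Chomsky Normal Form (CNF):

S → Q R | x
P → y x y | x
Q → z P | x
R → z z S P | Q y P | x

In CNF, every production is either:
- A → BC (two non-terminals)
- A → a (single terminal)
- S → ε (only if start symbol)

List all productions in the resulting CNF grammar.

S → x; TY → y; TX → x; P → x; TZ → z; Q → x; R → x; S → Q R; P → TY X0; X0 → TX TY; Q → TZ P; R → TZ X1; X1 → TZ X2; X2 → S P; R → Q X3; X3 → TY P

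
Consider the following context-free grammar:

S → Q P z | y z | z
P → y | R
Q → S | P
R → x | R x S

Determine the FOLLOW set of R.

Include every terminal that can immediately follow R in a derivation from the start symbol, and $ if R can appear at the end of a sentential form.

We compute FOLLOW(R) using the standard algorithm.
FOLLOW(S) starts with {$}.
FIRST(P) = {x, y}
FIRST(Q) = {x, y, z}
FIRST(R) = {x}
FIRST(S) = {x, y, z}
FOLLOW(P) = {x, y, z}
FOLLOW(Q) = {x, y}
FOLLOW(R) = {x, y, z}
FOLLOW(S) = {$, x, y, z}
Therefore, FOLLOW(R) = {x, y, z}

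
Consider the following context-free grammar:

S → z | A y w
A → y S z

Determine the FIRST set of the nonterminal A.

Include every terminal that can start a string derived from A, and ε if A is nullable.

We compute FIRST(A) using the standard algorithm.
FIRST(A) = {y}
FIRST(S) = {y, z}
Therefore, FIRST(A) = {y}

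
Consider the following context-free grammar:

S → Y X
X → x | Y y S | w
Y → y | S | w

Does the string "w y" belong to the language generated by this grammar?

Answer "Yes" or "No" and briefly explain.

No - no valid derivation exists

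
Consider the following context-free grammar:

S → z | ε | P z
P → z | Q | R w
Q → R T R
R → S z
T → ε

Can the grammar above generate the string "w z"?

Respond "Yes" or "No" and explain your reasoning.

No - no valid derivation exists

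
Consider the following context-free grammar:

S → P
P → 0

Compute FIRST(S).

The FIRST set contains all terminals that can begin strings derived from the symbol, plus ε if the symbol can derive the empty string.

We compute FIRST(S) using the standard algorithm.
FIRST(P) = {0}
FIRST(S) = {0}
Therefore, FIRST(S) = {0}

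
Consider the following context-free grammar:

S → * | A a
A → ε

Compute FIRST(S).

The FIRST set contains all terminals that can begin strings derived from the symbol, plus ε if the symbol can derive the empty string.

We compute FIRST(S) using the standard algorithm.
FIRST(A) = {ε}
FIRST(S) = {*, a}
Therefore, FIRST(S) = {*, a}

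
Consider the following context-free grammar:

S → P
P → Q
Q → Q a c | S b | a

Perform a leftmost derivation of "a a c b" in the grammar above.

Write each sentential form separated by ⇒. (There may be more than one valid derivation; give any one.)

S ⇒ P ⇒ Q ⇒ S b ⇒ P b ⇒ Q b ⇒ Q a c b ⇒ a a c b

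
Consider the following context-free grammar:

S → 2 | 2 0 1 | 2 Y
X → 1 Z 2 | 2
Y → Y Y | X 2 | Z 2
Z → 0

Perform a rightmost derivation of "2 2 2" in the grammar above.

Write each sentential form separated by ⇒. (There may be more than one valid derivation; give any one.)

S ⇒ 2 Y ⇒ 2 X 2 ⇒ 2 2 2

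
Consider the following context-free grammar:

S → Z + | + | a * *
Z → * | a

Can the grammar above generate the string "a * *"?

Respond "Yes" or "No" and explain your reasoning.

Yes - a valid derivation exists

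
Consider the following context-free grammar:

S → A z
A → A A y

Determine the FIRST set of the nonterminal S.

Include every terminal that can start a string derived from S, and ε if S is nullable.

We compute FIRST(S) using the standard algorithm.
FIRST(A) = {}
FIRST(S) = {}
Therefore, FIRST(S) = {}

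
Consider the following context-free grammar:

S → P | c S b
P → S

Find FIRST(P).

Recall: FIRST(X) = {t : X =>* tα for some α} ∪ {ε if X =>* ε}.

We compute FIRST(P) using the standard algorithm.
FIRST(P) = {c}
FIRST(S) = {c}
Therefore, FIRST(P) = {c}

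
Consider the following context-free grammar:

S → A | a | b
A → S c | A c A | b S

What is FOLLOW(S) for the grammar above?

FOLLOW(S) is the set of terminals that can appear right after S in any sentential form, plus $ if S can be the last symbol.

We compute FOLLOW(S) using the standard algorithm.
FOLLOW(S) starts with {$}.
FIRST(A) = {a, b}
FIRST(S) = {a, b}
FOLLOW(A) = {$, c}
FOLLOW(S) = {$, c}
Therefore, FOLLOW(S) = {$, c}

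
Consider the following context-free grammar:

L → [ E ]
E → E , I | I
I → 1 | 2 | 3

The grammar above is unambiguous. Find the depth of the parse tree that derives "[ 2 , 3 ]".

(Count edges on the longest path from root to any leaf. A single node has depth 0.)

4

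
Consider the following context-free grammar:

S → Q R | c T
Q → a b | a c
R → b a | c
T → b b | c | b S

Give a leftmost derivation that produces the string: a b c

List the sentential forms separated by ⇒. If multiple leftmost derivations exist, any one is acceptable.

S ⇒ Q R ⇒ a b R ⇒ a b c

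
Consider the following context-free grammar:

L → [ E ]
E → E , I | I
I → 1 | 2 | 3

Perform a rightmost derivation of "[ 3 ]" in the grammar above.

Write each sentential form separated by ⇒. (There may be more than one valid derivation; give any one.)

L ⇒ [ E ] ⇒ [ I ] ⇒ [ 3 ]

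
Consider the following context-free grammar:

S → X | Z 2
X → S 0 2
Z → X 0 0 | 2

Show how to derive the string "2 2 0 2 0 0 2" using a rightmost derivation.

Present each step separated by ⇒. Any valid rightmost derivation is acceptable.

S ⇒ Z 2 ⇒ X 0 0 2 ⇒ S 0 2 0 0 2 ⇒ Z 2 0 2 0 0 2 ⇒ 2 2 0 2 0 0 2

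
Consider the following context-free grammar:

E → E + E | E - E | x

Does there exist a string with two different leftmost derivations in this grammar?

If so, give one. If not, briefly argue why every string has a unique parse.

Yes - the string 'x + x + x + x - x + x' has two distinct leftmost derivations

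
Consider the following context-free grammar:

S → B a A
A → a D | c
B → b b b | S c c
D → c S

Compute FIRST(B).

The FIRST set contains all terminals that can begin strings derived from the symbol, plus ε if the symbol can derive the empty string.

We compute FIRST(B) using the standard algorithm.
FIRST(A) = {a, c}
FIRST(B) = {b}
FIRST(D) = {c}
FIRST(S) = {b}
Therefore, FIRST(B) = {b}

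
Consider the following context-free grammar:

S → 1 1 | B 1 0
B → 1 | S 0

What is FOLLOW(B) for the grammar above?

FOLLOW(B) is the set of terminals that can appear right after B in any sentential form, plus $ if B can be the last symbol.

We compute FOLLOW(B) using the standard algorithm.
FOLLOW(S) starts with {$}.
FIRST(B) = {1}
FIRST(S) = {1}
FOLLOW(B) = {1}
FOLLOW(S) = {$, 0}
Therefore, FOLLOW(B) = {1}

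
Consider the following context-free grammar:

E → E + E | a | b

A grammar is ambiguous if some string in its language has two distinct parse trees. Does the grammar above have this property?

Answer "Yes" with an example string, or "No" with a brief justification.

Yes - the string 'a + b + a + a + b' has two distinct parse trees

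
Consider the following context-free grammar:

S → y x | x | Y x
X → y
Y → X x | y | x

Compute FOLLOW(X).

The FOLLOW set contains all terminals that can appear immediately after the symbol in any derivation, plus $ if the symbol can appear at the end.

We compute FOLLOW(X) using the standard algorithm.
FOLLOW(S) starts with {$}.
FIRST(S) = {x, y}
FIRST(X) = {y}
FIRST(Y) = {x, y}
FOLLOW(S) = {$}
FOLLOW(X) = {x}
FOLLOW(Y) = {x}
Therefore, FOLLOW(X) = {x}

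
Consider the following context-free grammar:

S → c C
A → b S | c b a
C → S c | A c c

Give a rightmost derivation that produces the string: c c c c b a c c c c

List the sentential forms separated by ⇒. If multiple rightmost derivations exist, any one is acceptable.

S ⇒ c C ⇒ c S c ⇒ c c C c ⇒ c c S c c ⇒ c c c C c c ⇒ c c c A c c c c ⇒ c c c c b a c c c c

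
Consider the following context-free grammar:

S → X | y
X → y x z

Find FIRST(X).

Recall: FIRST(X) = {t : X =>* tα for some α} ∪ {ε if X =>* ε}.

We compute FIRST(X) using the standard algorithm.
FIRST(S) = {y}
FIRST(X) = {y}
Therefore, FIRST(X) = {y}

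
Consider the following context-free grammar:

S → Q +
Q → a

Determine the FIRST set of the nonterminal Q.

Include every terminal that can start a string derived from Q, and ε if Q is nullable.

We compute FIRST(Q) using the standard algorithm.
FIRST(Q) = {a}
FIRST(S) = {a}
Therefore, FIRST(Q) = {a}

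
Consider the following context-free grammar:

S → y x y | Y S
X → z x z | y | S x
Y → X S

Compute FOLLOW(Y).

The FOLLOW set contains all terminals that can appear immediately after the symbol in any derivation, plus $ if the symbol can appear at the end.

We compute FOLLOW(Y) using the standard algorithm.
FOLLOW(S) starts with {$}.
FIRST(S) = {y, z}
FIRST(X) = {y, z}
FIRST(Y) = {y, z}
FOLLOW(S) = {$, x, y, z}
FOLLOW(X) = {y, z}
FOLLOW(Y) = {y, z}
Therefore, FOLLOW(Y) = {y, z}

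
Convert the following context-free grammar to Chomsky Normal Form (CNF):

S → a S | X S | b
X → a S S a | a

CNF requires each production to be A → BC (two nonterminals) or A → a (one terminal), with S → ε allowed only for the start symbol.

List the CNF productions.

TA → a; S → b; X → a; S → TA S; S → X S; X → TA X0; X0 → S X1; X1 → S TA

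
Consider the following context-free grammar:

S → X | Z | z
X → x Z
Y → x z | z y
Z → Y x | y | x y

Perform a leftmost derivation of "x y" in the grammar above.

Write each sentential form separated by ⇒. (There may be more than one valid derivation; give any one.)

S ⇒ X ⇒ x Z ⇒ x y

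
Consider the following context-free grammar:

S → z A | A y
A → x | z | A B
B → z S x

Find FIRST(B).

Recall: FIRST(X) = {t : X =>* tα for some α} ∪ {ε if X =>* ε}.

We compute FIRST(B) using the standard algorithm.
FIRST(A) = {x, z}
FIRST(B) = {z}
FIRST(S) = {x, z}
Therefore, FIRST(B) = {z}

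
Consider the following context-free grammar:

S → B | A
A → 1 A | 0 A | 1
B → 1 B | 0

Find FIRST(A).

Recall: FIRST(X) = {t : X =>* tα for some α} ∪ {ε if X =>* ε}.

We compute FIRST(A) using the standard algorithm.
FIRST(A) = {0, 1}
FIRST(B) = {0, 1}
FIRST(S) = {0, 1}
Therefore, FIRST(A) = {0, 1}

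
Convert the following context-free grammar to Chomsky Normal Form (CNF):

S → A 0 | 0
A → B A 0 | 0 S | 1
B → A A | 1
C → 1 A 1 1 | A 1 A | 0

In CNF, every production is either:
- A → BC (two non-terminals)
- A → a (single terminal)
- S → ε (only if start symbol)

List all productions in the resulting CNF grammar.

T0 → 0; S → 0; A → 1; B → 1; T1 → 1; C → 0; S → A T0; A → B X0; X0 → A T0; A → T0 S; B → A A; C → T1 X1; X1 → A X2; X2 → T1 T1; C → A X3; X3 → T1 A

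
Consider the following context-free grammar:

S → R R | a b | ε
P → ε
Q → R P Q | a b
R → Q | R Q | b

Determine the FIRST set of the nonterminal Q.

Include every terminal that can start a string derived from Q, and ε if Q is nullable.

We compute FIRST(Q) using the standard algorithm.
FIRST(P) = {ε}
FIRST(Q) = {a, b}
FIRST(R) = {a, b}
FIRST(S) = {a, b, ε}
Therefore, FIRST(Q) = {a, b}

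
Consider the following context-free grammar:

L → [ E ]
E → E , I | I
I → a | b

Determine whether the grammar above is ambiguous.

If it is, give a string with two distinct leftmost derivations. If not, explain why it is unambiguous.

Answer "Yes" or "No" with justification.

No - the grammar is unambiguous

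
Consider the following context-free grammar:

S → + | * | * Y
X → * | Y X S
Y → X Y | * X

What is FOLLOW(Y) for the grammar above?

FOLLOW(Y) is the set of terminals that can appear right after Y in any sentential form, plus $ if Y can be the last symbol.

We compute FOLLOW(Y) using the standard algorithm.
FOLLOW(S) starts with {$}.
FIRST(S) = {*, +}
FIRST(X) = {*}
FIRST(Y) = {*}
FOLLOW(S) = {$, *, +}
FOLLOW(X) = {$, *, +}
FOLLOW(Y) = {$, *, +}
Therefore, FOLLOW(Y) = {$, *, +}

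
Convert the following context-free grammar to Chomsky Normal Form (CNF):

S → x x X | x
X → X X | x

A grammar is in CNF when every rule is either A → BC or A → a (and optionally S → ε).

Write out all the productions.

TX → x; S → x; X → x; S → TX X0; X0 → TX X; X → X X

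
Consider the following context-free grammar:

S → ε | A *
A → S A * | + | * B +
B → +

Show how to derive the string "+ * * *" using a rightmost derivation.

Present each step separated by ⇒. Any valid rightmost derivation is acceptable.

S ⇒ A * ⇒ S A * * ⇒ S S A * * * ⇒ S S + * * * ⇒ S + * * * ⇒ + * * *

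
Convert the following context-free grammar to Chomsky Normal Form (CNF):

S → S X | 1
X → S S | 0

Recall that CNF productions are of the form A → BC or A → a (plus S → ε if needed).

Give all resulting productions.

S → 1; X → 0; S → S X; X → S S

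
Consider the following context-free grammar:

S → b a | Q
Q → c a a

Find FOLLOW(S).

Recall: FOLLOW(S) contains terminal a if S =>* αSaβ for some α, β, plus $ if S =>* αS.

We compute FOLLOW(S) using the standard algorithm.
FOLLOW(S) starts with {$}.
FIRST(Q) = {c}
FIRST(S) = {b, c}
FOLLOW(Q) = {$}
FOLLOW(S) = {$}
Therefore, FOLLOW(S) = {$}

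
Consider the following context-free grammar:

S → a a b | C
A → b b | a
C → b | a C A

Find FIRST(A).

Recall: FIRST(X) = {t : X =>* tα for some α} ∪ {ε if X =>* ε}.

We compute FIRST(A) using the standard algorithm.
FIRST(A) = {a, b}
FIRST(C) = {a, b}
FIRST(S) = {a, b}
Therefore, FIRST(A) = {a, b}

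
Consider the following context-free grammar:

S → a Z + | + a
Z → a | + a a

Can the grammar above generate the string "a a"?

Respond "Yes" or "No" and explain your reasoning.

No - no valid derivation exists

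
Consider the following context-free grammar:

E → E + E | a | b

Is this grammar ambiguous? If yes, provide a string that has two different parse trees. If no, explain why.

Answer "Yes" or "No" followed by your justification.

Yes - the string 'a + b + b + a + a' has two distinct leftmost derivations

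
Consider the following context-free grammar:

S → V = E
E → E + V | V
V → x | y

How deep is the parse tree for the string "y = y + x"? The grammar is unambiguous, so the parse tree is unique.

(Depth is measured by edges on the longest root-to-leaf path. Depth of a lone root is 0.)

4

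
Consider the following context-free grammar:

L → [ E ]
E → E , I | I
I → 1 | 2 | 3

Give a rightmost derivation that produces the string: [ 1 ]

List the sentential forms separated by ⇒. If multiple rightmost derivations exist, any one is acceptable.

L ⇒ [ E ] ⇒ [ I ] ⇒ [ 1 ]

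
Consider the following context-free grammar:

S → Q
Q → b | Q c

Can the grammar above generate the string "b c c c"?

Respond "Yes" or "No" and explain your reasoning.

Yes - a valid derivation exists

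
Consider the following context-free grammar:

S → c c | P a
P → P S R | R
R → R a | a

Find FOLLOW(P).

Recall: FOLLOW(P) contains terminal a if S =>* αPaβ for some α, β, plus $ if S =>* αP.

We compute FOLLOW(P) using the standard algorithm.
FOLLOW(S) starts with {$}.
FIRST(P) = {a}
FIRST(R) = {a}
FIRST(S) = {a, c}
FOLLOW(P) = {a, c}
FOLLOW(R) = {a, c}
FOLLOW(S) = {$, a}
Therefore, FOLLOW(P) = {a, c}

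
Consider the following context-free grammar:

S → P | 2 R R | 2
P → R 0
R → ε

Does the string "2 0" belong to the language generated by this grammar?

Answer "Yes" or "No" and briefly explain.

No - no valid derivation exists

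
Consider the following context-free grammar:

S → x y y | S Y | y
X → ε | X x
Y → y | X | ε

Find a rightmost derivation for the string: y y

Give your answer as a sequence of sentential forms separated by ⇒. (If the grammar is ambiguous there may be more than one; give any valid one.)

S ⇒ S Y ⇒ S y ⇒ y y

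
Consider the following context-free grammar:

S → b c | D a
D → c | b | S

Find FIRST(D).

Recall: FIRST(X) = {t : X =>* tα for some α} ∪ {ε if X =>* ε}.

We compute FIRST(D) using the standard algorithm.
FIRST(D) = {b, c}
FIRST(S) = {b, c}
Therefore, FIRST(D) = {b, c}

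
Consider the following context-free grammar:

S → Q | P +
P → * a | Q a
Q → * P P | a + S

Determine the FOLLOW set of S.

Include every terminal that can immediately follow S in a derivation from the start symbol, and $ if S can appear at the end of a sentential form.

We compute FOLLOW(S) using the standard algorithm.
FOLLOW(S) starts with {$}.
FIRST(P) = {*, a}
FIRST(Q) = {*, a}
FIRST(S) = {*, a}
FOLLOW(P) = {$, *, +, a}
FOLLOW(Q) = {$, a}
FOLLOW(S) = {$, a}
Therefore, FOLLOW(S) = {$, a}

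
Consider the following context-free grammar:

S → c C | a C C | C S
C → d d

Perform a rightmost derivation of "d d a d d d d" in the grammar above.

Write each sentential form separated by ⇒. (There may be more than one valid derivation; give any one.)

S ⇒ C S ⇒ C a C C ⇒ C a C d d ⇒ C a d d d d ⇒ d d a d d d d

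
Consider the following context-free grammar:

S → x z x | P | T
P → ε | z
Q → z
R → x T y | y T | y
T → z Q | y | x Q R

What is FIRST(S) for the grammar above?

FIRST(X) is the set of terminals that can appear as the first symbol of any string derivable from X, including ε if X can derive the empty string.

We compute FIRST(S) using the standard algorithm.
FIRST(P) = {z, ε}
FIRST(Q) = {z}
FIRST(R) = {x, y}
FIRST(S) = {x, y, z, ε}
FIRST(T) = {x, y, z}
Therefore, FIRST(S) = {x, y, z, ε}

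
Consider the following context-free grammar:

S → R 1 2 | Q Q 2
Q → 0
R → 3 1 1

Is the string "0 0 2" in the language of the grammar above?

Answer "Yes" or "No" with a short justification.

Yes - a valid derivation exists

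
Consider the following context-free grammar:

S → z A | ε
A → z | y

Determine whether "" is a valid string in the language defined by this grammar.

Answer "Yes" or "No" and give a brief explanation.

Yes - a valid derivation exists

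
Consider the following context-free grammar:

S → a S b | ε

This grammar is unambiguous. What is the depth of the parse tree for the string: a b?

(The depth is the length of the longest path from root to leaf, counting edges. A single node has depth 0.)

2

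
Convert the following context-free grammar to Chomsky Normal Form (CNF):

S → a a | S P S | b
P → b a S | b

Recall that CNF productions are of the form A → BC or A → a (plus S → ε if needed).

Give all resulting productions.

TA → a; S → b; TB → b; P → b; S → TA TA; S → S X0; X0 → P S; P → TB X1; X1 → TA S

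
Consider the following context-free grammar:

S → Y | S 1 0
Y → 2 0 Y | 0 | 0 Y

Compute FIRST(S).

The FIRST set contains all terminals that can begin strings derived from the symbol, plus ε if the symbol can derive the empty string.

We compute FIRST(S) using the standard algorithm.
FIRST(S) = {0, 2}
FIRST(Y) = {0, 2}
Therefore, FIRST(S) = {0, 2}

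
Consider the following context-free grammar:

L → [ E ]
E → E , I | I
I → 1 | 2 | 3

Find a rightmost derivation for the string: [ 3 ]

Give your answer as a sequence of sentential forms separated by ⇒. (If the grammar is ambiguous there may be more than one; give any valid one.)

L ⇒ [ E ] ⇒ [ I ] ⇒ [ 3 ]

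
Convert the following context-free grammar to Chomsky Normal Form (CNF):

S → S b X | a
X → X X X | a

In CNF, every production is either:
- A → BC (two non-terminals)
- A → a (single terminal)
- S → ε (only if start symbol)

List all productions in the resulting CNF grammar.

TB → b; S → a; X → a; S → S X0; X0 → TB X; X → X X1; X1 → X X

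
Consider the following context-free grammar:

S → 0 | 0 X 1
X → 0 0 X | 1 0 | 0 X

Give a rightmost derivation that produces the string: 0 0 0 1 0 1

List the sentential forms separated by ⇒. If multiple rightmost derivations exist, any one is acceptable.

S ⇒ 0 X 1 ⇒ 0 0 0 X 1 ⇒ 0 0 0 1 0 1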